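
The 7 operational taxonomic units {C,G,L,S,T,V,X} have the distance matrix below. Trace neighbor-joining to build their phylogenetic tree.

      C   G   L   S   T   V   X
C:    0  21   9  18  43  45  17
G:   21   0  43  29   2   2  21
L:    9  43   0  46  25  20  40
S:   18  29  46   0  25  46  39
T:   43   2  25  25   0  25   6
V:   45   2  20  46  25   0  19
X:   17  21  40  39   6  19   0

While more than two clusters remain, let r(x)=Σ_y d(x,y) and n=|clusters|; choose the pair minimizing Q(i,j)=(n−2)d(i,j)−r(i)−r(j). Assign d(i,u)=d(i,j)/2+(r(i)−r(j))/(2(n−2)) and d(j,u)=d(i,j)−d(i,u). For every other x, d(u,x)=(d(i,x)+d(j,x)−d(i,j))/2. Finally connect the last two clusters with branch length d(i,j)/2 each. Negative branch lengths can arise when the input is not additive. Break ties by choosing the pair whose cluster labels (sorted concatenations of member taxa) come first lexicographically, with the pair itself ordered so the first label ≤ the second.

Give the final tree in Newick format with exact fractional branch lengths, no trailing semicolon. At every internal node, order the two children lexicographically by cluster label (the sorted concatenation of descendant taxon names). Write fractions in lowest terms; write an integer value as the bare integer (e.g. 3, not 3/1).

(((((C:3/2,L:15/2):83/8,S:137/8):71/8,(G:-61/16,V:93/16):9):15/4,T:5/16):91/32,X:91/32)

1. join C+L (d=9, Q=-291) ⇒ CL; edges |C|=3/2, |L|=15/2
  updated: d(CL,G)=55/2, d(CL,S)=55/2, d(CL,T)=59/2, d(CL,V)=28, d(CL,X)=24
2. join G+V (d=2, Q=-387/2) ⇒ GV; edges |G|=-61/16, |V|=93/16
  updated: d(CL,GV)=107/4, d(GV,S)=73/2, d(GV,T)=25/2, d(GV,X)=19
3. join CL+S (d=55/2, Q=-613/4) ⇒ CLS; edges |CL|=83/8, |S|=137/8
  updated: d(CLS,GV)=143/8, d(CLS,T)=27/2, d(CLS,X)=71/4
4. join CLS+GV (d=143/8, Q=-251/4) ⇒ CGLSV; edges |CLS|=71/8, |GV|=9
  updated: d(CGLSV,T)=65/16, d(CGLSV,X)=151/16
5. join CGLSV+T (d=65/16, Q=-39/2) ⇒ CGLSTV; edges |CGLSV|=15/4, |T|=5/16
  updated: d(CGLSTV,X)=91/16
6. join CGLSTV+X (d=91/16) ⇒ CGLSTVX; edges |CGLSTV|=91/32, |X|=91/32
final tree: (((((C:3/2,L:15/2):83/8,S:137/8):71/8,(G:-61/16,V:93/16):9):15/4,T:5/16):91/32,X:91/32)
total length: 529/8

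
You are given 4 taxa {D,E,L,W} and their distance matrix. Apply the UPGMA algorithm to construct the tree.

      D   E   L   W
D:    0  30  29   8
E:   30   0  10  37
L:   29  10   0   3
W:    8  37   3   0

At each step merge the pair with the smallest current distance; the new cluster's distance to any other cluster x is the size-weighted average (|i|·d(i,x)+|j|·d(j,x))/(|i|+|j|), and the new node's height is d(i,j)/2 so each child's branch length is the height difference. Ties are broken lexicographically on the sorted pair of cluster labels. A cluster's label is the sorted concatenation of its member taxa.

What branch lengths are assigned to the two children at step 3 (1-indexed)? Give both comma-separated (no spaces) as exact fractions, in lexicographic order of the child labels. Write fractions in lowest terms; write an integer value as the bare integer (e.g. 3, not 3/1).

1. join L+W (d=3) ⇒ LW; edges |L|=3/2, |W|=3/2
  updated: d(D,LW)=37/2, d(E,LW)=47/2
2. join D+LW (d=37/2) ⇒ DLW; edges |D|=37/4, |LW|=31/4
  updated: d(DLW,E)=77/3
3. join DLW+E (d=77/3) ⇒ DELW; edges |DLW|=43/12, |E|=77/6
final tree: ((D:37/4,(L:3/2,W:3/2):31/4):43/12,E:77/6)
total length: 437/12

43/12,77/6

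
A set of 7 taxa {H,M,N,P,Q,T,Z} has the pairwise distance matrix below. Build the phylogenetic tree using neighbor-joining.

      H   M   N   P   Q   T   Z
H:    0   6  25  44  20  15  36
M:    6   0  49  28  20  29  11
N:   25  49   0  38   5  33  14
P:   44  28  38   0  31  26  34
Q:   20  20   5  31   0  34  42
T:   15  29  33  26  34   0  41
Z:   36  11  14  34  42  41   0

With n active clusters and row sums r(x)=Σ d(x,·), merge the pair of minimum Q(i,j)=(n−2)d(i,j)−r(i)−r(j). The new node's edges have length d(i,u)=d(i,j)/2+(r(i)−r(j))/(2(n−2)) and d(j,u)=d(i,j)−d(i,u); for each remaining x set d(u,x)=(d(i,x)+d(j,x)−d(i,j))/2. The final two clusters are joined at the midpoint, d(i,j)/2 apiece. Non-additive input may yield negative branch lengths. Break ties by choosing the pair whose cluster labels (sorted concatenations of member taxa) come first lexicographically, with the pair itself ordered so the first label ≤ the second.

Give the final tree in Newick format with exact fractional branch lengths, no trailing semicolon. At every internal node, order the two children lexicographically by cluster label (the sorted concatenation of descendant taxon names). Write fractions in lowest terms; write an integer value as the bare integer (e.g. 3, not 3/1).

((((H:19/3,T:26/3):93/16,(N:37/10,Q:13/10):195/16):43/16,(M:5/16,Z:171/16):119/16):289/32,P:289/32)

step 1: merge (N,Q) at d=5, Q=-291; branch lengths N→37/10, Q→13/10; new cluster NQ
  updated: d(H,NQ)=20, d(M,NQ)=32, d(NQ,P)=32, d(NQ,T)=31, d(NQ,Z)=51/2
step 2: merge (M,Z) at d=11, Q=-419/2; branch lengths M→5/16, Z→171/16; new cluster MZ
  updated: d(H,MZ)=31/2, d(MZ,NQ)=93/4, d(MZ,P)=51/2, d(MZ,T)=59/2
step 3: merge (H,T) at d=15, Q=-151; branch lengths H→19/3, T→26/3; new cluster HT
  updated: d(HT,MZ)=15, d(HT,NQ)=18, d(HT,P)=55/2
step 4: merge (HT,NQ) at d=18, Q=-391/4; branch lengths HT→93/16, NQ→195/16; new cluster HNQT
  updated: d(HNQT,MZ)=81/8, d(HNQT,P)=83/4
step 5: merge (HNQT,MZ) at d=81/8, Q=-451/8; branch lengths HNQT→43/16, MZ→119/16; new cluster HMNQTZ
  updated: d(HMNQTZ,P)=289/16
step 6: merge (HMNQTZ,P) at d=289/16; branch lengths HMNQTZ→289/32, P→289/32; new cluster HMNPQTZ
final tree: ((((H:19/3,T:26/3):93/16,(N:37/10,Q:13/10):195/16):43/16,(M:5/16,Z:171/16):119/16):289/32,P:289/32)
total length: 1235/16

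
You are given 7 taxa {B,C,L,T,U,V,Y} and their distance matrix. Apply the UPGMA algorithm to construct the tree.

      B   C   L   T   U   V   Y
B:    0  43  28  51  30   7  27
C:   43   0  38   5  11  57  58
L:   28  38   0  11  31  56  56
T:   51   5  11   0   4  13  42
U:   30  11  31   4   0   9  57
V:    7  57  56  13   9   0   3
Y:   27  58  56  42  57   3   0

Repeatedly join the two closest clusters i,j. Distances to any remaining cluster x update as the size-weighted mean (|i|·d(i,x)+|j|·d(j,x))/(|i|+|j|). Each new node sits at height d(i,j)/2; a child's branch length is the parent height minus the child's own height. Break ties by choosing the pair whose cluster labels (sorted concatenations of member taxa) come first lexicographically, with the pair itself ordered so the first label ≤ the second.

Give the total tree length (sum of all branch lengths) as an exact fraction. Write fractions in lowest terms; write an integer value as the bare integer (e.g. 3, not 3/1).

step 1: merge (V,Y) at d=3; branch lengths V→3/2, Y→3/2; new cluster VY
  updated: d(B,VY)=17, d(C,VY)=115/2, d(L,VY)=56, d(T,VY)=55/2, d(U,VY)=33
step 2: merge (T,U) at d=4; branch lengths T→2, U→2; new cluster TU
  updated: d(B,TU)=81/2, d(C,TU)=8, d(L,TU)=21, d(TU,VY)=121/4
step 3: merge (C,TU) at d=8; branch lengths C→4, TU→2; new cluster CTU
  updated: d(B,CTU)=124/3, d(CTU,L)=80/3, d(CTU,VY)=118/3
step 4: merge (B,VY) at d=17; branch lengths B→17/2, VY→7; new cluster BVY
  updated: d(BVY,CTU)=40, d(BVY,L)=140/3
step 5: merge (CTU,L) at d=80/3; branch lengths CTU→28/3, L→40/3; new cluster CLTU
  updated: d(BVY,CLTU)=125/3
step 6: merge (BVY,CLTU) at d=125/3; branch lengths BVY→37/3, CLTU→15/2; new cluster BCLTUVY
final tree: ((B:17/2,(V:3/2,Y:3/2):7):37/3,((C:4,(T:2,U:2):2):28/3,L:40/3):15/2)
total length: 71

71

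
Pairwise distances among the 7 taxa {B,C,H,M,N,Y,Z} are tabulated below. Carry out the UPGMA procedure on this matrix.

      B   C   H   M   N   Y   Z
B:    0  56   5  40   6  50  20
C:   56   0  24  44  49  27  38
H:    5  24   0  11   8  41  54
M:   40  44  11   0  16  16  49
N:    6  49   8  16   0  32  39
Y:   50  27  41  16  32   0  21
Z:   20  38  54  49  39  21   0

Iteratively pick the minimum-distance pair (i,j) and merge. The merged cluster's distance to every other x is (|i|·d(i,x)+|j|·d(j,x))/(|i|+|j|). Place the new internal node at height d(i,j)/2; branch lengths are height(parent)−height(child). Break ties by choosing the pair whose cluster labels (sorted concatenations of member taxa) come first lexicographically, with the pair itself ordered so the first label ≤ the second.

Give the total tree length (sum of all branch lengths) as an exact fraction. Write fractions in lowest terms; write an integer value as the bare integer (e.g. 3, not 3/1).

439/5

step 1: merge (B,H) at d=5; branch lengths B→5/2, H→5/2; new cluster BH
  updated: d(BH,C)=40, d(BH,M)=51/2, d(BH,N)=7, d(BH,Y)=91/2, d(BH,Z)=37
step 2: merge (BH,N) at d=7; branch lengths BH→1, N→7/2; new cluster BHN
  updated: d(BHN,C)=43, d(BHN,M)=67/3, d(BHN,Y)=41, d(BHN,Z)=113/3
step 3: merge (M,Y) at d=16; branch lengths M→8, Y→8; new cluster MY
  updated: d(BHN,MY)=95/3, d(C,MY)=71/2, d(MY,Z)=35
step 4: merge (BHN,MY) at d=95/3; branch lengths BHN→37/3, MY→47/6; new cluster BHMNY
  updated: d(BHMNY,C)=40, d(BHMNY,Z)=183/5
step 5: merge (BHMNY,Z) at d=183/5; branch lengths BHMNY→37/15, Z→183/10; new cluster BHMNYZ
  updated: d(BHMNYZ,C)=119/3
step 6: merge (BHMNYZ,C) at d=119/3; branch lengths BHMNYZ→23/15, C→119/6; new cluster BCHMNYZ
final tree: (((((B:5/2,H:5/2):1,N:7/2):37/3,(M:8,Y:8):47/6):37/15,Z:183/10):23/15,C:119/6)
total length: 439/5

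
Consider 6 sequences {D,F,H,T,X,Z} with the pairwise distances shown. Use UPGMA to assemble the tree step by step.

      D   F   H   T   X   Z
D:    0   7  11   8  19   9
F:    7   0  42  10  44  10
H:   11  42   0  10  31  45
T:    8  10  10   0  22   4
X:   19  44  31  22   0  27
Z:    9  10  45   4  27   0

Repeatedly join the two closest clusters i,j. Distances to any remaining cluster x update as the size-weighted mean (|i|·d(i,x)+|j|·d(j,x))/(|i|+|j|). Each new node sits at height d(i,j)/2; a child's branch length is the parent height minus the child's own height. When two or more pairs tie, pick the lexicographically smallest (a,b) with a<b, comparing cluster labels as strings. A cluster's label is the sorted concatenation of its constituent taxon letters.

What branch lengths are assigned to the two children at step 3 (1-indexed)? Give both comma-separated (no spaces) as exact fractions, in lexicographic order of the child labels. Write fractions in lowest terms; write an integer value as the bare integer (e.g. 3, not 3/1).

1. join T+Z (d=4) ⇒ TZ; edges |T|=2, |Z|=2
  updated: d(D,TZ)=17/2, d(F,TZ)=10, d(H,TZ)=55/2, d(TZ,X)=49/2
2. join D+F (d=7) ⇒ DF; edges |D|=7/2, |F|=7/2
  updated: d(DF,H)=53/2, d(DF,TZ)=37/4, d(DF,X)=63/2
3. join DF+TZ (d=37/4) ⇒ DFTZ; edges |DF|=9/8, |TZ|=21/8
  updated: d(DFTZ,H)=27, d(DFTZ,X)=28
4. join DFTZ+H (d=27) ⇒ DFHTZ; edges |DFTZ|=71/8, |H|=27/2
  updated: d(DFHTZ,X)=143/5
5. join DFHTZ+X (d=143/5) ⇒ DFHTXZ; edges |DFHTZ|=4/5, |X|=143/10
final tree: ((((D:7/2,F:7/2):9/8,(T:2,Z:2):21/8):71/8,H:27/2):4/5,X:143/10)
total length: 2089/40

9/8,21/8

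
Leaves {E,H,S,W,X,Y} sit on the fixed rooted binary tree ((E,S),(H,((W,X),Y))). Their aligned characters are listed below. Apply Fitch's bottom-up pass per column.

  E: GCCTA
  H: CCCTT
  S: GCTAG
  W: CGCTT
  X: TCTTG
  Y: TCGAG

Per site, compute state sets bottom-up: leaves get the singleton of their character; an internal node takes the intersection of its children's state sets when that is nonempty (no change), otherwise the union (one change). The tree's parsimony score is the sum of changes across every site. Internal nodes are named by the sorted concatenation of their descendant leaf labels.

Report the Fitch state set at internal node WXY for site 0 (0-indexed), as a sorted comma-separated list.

ES@0: {G} ∩ {G} = {G} (intersection, +0)
WX@0: {C} ∪ {T} = {C,T} (union, +1)
WXY@0: {C,T} ∩ {T} = {T} (intersection, +0)
HWXY@0: {C} ∪ {T} = {C,T} (union, +1)
EHSWXY@0: {G} ∪ {C,T} = {C,G,T} (union, +1)
ES@1: {C} ∩ {C} = {C} (intersection, +0)
WX@1: {G} ∪ {C} = {C,G} (union, +1)
WXY@1: {C,G} ∩ {C} = {C} (intersection, +0)
HWXY@1: {C} ∩ {C} = {C} (intersection, +0)
EHSWXY@1: {C} ∩ {C} = {C} (intersection, +0)
ES@2: {C} ∪ {T} = {C,T} (union, +1)
WX@2: {C} ∪ {T} = {C,T} (union, +1)
WXY@2: {C,T} ∪ {G} = {C,G,T} (union, +1)
HWXY@2: {C} ∩ {C,G,T} = {C} (intersection, +0)
EHSWXY@2: {C,T} ∩ {C} = {C} (intersection, +0)
ES@3: {T} ∪ {A} = {A,T} (union, +1)
WX@3: {T} ∩ {T} = {T} (intersection, +0)
WXY@3: {T} ∪ {A} = {A,T} (union, +1)
HWXY@3: {T} ∩ {A,T} = {T} (intersection, +0)
EHSWXY@3: {A,T} ∩ {T} = {T} (intersection, +0)
ES@4: {A} ∪ {G} = {A,G} (union, +1)
WX@4: {T} ∪ {G} = {G,T} (union, +1)
WXY@4: {G,T} ∩ {G} = {G} (intersection, +0)
HWXY@4: {T} ∪ {G} = {G,T} (union, +1)
EHSWXY@4: {A,G} ∩ {G,T} = {G} (intersection, +0)
per-site changes: [3, 1, 3, 2, 3]; total = 12

T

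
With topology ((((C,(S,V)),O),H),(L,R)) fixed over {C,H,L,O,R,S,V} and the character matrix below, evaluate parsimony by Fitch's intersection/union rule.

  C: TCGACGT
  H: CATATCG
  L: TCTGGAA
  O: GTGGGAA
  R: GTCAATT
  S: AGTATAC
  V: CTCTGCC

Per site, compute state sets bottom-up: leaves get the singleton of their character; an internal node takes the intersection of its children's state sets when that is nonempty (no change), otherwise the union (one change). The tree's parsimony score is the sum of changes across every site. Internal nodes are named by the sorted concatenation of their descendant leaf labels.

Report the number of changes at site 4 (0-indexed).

4

site 0, node SV: S={A} ∪ V={C} → {A,C} (+1)
site 0, node CSV: C={T} ∪ SV={A,C} → {A,C,T} (+1)
site 0, node COSV: CSV={A,C,T} ∪ O={G} → {A,C,G,T} (+1)
site 0, node CHOSV: COSV={A,C,G,T} ∩ H={C} → {C} (+0)
site 0, node LR: L={T} ∪ R={G} → {G,T} (+1)
site 0, node CHLORSV: CHOSV={C} ∪ LR={G,T} → {C,G,T} (+1)
site 1, node SV: S={G} ∪ V={T} → {G,T} (+1)
site 1, node CSV: C={C} ∪ SV={G,T} → {C,G,T} (+1)
site 1, node COSV: CSV={C,G,T} ∩ O={T} → {T} (+0)
site 1, node CHOSV: COSV={T} ∪ H={A} → {A,T} (+1)
site 1, node LR: L={C} ∪ R={T} → {C,T} (+1)
site 1, node CHLORSV: CHOSV={A,T} ∩ LR={C,T} → {T} (+0)
site 2, node SV: S={T} ∪ V={C} → {C,T} (+1)
site 2, node CSV: C={G} ∪ SV={C,T} → {C,G,T} (+1)
site 2, node COSV: CSV={C,G,T} ∩ O={G} → {G} (+0)
site 2, node CHOSV: COSV={G} ∪ H={T} → {G,T} (+1)
site 2, node LR: L={T} ∪ R={C} → {C,T} (+1)
site 2, node CHLORSV: CHOSV={G,T} ∩ LR={C,T} → {T} (+0)
site 3, node SV: S={A} ∪ V={T} → {A,T} (+1)
site 3, node CSV: C={A} ∩ SV={A,T} → {A} (+0)
site 3, node COSV: CSV={A} ∪ O={G} → {A,G} (+1)
site 3, node CHOSV: COSV={A,G} ∩ H={A} → {A} (+0)
site 3, node LR: L={G} ∪ R={A} → {A,G} (+1)
site 3, node CHLORSV: CHOSV={A} ∩ LR={A,G} → {A} (+0)
site 4, node SV: S={T} ∪ V={G} → {G,T} (+1)
site 4, node CSV: C={C} ∪ SV={G,T} → {C,G,T} (+1)
site 4, node COSV: CSV={C,G,T} ∩ O={G} → {G} (+0)
site 4, node CHOSV: COSV={G} ∪ H={T} → {G,T} (+1)
site 4, node LR: L={G} ∪ R={A} → {A,G} (+1)
site 4, node CHLORSV: CHOSV={G,T} ∩ LR={A,G} → {G} (+0)
site 5, node SV: S={A} ∪ V={C} → {A,C} (+1)
site 5, node CSV: C={G} ∪ SV={A,C} → {A,C,G} (+1)
site 5, node COSV: CSV={A,C,G} ∩ O={A} → {A} (+0)
site 5, node CHOSV: COSV={A} ∪ H={C} → {A,C} (+1)
site 5, node LR: L={A} ∪ R={T} → {A,T} (+1)
site 5, node CHLORSV: CHOSV={A,C} ∩ LR={A,T} → {A} (+0)
site 6, node SV: S={C} ∩ V={C} → {C} (+0)
site 6, node CSV: C={T} ∪ SV={C} → {C,T} (+1)
site 6, node COSV: CSV={C,T} ∪ O={A} → {A,C,T} (+1)
site 6, node CHOSV: COSV={A,C,T} ∪ H={G} → {A,C,G,T} (+1)
site 6, node LR: L={A} ∪ R={T} → {A,T} (+1)
site 6, node CHLORSV: CHOSV={A,C,G,T} ∩ LR={A,T} → {A,T} (+0)
per-site changes: [5, 4, 4, 3, 4, 4, 4]; total = 28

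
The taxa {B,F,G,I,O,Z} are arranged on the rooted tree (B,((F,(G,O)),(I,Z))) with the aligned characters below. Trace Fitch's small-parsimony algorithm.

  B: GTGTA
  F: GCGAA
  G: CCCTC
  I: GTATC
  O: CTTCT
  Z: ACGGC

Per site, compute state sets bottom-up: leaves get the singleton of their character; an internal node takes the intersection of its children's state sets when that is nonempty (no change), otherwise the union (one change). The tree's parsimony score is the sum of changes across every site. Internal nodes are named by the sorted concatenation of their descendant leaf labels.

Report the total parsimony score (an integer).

[col 0] GO: children G:{C}, O:{C} ∩→ {C}; cost 0
[col 0] FGO: children F:{G}, GO:{C} ∪→ {C,G}; cost 1
[col 0] IZ: children I:{G}, Z:{A} ∪→ {A,G}; cost 1
[col 0] FGIOZ: children FGO:{C,G}, IZ:{A,G} ∩→ {G}; cost 0
[col 0] BFGIOZ: children B:{G}, FGIOZ:{G} ∩→ {G}; cost 0
[col 1] GO: children G:{C}, O:{T} ∪→ {C,T}; cost 1
[col 1] FGO: children F:{C}, GO:{C,T} ∩→ {C}; cost 0
[col 1] IZ: children I:{T}, Z:{C} ∪→ {C,T}; cost 1
[col 1] FGIOZ: children FGO:{C}, IZ:{C,T} ∩→ {C}; cost 0
[col 1] BFGIOZ: children B:{T}, FGIOZ:{C} ∪→ {C,T}; cost 1
[col 2] GO: children G:{C}, O:{T} ∪→ {C,T}; cost 1
[col 2] FGO: children F:{G}, GO:{C,T} ∪→ {C,G,T}; cost 1
[col 2] IZ: children I:{A}, Z:{G} ∪→ {A,G}; cost 1
[col 2] FGIOZ: children FGO:{C,G,T}, IZ:{A,G} ∩→ {G}; cost 0
[col 2] BFGIOZ: children B:{G}, FGIOZ:{G} ∩→ {G}; cost 0
[col 3] GO: children G:{T}, O:{C} ∪→ {C,T}; cost 1
[col 3] FGO: children F:{A}, GO:{C,T} ∪→ {A,C,T}; cost 1
[col 3] IZ: children I:{T}, Z:{G} ∪→ {G,T}; cost 1
[col 3] FGIOZ: children FGO:{A,C,T}, IZ:{G,T} ∩→ {T}; cost 0
[col 3] BFGIOZ: children B:{T}, FGIOZ:{T} ∩→ {T}; cost 0
[col 4] GO: children G:{C}, O:{T} ∪→ {C,T}; cost 1
[col 4] FGO: children F:{A}, GO:{C,T} ∪→ {A,C,T}; cost 1
[col 4] IZ: children I:{C}, Z:{C} ∩→ {C}; cost 0
[col 4] FGIOZ: children FGO:{A,C,T}, IZ:{C} ∩→ {C}; cost 0
[col 4] BFGIOZ: children B:{A}, FGIOZ:{C} ∪→ {A,C}; cost 1
per-site changes: [2, 3, 3, 3, 3]; total = 14

14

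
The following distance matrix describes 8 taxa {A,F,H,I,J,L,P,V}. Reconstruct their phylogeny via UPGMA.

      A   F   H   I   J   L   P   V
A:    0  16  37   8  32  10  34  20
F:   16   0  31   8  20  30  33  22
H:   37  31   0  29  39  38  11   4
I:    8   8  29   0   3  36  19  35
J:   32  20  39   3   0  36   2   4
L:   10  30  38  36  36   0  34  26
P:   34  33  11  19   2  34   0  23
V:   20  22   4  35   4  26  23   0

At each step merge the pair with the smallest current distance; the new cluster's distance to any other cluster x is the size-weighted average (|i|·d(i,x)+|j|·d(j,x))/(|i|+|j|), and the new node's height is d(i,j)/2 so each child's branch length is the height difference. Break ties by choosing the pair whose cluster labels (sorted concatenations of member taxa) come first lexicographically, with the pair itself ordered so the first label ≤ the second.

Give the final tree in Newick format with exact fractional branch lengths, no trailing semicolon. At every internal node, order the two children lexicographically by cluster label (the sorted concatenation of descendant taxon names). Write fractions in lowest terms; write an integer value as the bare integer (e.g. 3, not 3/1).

iteration 1: select J,P (d=2); attach at lengths (1, 1); label the merged cluster JP
  updated: d(A,JP)=33, d(F,JP)=53/2, d(H,JP)=25, d(I,JP)=11, d(JP,L)=35, d(JP,V)=27/2
iteration 2: select H,V (d=4); attach at lengths (2, 2); label the merged cluster HV
  updated: d(A,HV)=57/2, d(F,HV)=53/2, d(HV,I)=32, d(HV,JP)=77/4, d(HV,L)=32
iteration 3: select A,I (d=8); attach at lengths (4, 4); label the merged cluster AI
  updated: d(AI,F)=12, d(AI,HV)=121/4, d(AI,JP)=22, d(AI,L)=23
iteration 4: select AI,F (d=12); attach at lengths (2, 6); label the merged cluster AFI
  updated: d(AFI,HV)=29, d(AFI,JP)=47/2, d(AFI,L)=76/3
iteration 5: select HV,JP (d=77/4); attach at lengths (61/8, 69/8); label the merged cluster HJPV
  updated: d(AFI,HJPV)=105/4, d(HJPV,L)=67/2
iteration 6: select AFI,L (d=76/3); attach at lengths (20/3, 38/3); label the merged cluster AFIL
  updated: d(AFIL,HJPV)=449/16
iteration 7: select AFIL,HJPV (d=449/16); attach at lengths (131/96, 141/32); label the merged cluster AFHIJLPV
final tree: ((((A:4,I:4):2,F:6):20/3,L:38/3):131/96,((H:2,V:2):61/8,(J:1,P:1):69/8):141/32)
total length: 3041/48

((((A:4,I:4):2,F:6):20/3,L:38/3):131/96,((H:2,V:2):61/8,(J:1,P:1):69/8):141/32)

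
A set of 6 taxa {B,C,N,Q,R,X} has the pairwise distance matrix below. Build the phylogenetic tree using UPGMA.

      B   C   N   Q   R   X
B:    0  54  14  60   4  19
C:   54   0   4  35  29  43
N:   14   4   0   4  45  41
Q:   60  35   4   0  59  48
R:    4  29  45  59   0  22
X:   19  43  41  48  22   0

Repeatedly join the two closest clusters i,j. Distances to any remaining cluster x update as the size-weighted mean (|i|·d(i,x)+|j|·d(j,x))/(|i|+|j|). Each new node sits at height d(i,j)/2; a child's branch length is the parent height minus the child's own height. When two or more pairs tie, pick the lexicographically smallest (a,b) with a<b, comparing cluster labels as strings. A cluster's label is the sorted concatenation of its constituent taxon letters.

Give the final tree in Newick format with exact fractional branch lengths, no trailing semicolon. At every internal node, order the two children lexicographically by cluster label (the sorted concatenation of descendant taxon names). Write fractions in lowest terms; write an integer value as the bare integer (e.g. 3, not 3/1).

iteration 1: select B,R (d=4); attach at lengths (2, 2); label the merged cluster BR
  updated: d(BR,C)=83/2, d(BR,N)=59/2, d(BR,Q)=119/2, d(BR,X)=41/2
iteration 2: select C,N (d=4); attach at lengths (2, 2); label the merged cluster CN
  updated: d(BR,CN)=71/2, d(CN,Q)=39/2, d(CN,X)=42
iteration 3: select CN,Q (d=39/2); attach at lengths (31/4, 39/4); label the merged cluster CNQ
  updated: d(BR,CNQ)=87/2, d(CNQ,X)=44
iteration 4: select BR,X (d=41/2); attach at lengths (33/4, 41/4); label the merged cluster BRX
  updated: d(BRX,CNQ)=131/3
iteration 5: select BRX,CNQ (d=131/3); attach at lengths (139/12, 145/12); label the merged cluster BCNQRX
final tree: (((B:2,R:2):33/4,X:41/4):139/12,((C:2,N:2):31/4,Q:39/4):145/12)
total length: 203/3

(((B:2,R:2):33/4,X:41/4):139/12,((C:2,N:2):31/4,Q:39/4):145/12)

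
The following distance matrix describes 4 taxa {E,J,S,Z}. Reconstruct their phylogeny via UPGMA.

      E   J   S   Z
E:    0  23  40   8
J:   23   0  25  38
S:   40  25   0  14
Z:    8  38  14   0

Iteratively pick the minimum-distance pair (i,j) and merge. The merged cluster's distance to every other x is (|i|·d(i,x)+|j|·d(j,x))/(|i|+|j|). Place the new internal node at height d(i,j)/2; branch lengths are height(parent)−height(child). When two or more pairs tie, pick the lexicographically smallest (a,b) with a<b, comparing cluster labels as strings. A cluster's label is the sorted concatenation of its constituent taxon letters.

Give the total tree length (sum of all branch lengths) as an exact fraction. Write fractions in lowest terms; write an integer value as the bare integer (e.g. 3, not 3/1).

step 1: merge (E,Z) at d=8; branch lengths E→4, Z→4; new cluster EZ
  updated: d(EZ,J)=61/2, d(EZ,S)=27
step 2: merge (J,S) at d=25; branch lengths J→25/2, S→25/2; new cluster JS
  updated: d(EZ,JS)=115/4
step 3: merge (EZ,JS) at d=115/4; branch lengths EZ→83/8, JS→15/8; new cluster EJSZ
final tree: ((E:4,Z:4):83/8,(J:25/2,S:25/2):15/8)
total length: 181/4

181/4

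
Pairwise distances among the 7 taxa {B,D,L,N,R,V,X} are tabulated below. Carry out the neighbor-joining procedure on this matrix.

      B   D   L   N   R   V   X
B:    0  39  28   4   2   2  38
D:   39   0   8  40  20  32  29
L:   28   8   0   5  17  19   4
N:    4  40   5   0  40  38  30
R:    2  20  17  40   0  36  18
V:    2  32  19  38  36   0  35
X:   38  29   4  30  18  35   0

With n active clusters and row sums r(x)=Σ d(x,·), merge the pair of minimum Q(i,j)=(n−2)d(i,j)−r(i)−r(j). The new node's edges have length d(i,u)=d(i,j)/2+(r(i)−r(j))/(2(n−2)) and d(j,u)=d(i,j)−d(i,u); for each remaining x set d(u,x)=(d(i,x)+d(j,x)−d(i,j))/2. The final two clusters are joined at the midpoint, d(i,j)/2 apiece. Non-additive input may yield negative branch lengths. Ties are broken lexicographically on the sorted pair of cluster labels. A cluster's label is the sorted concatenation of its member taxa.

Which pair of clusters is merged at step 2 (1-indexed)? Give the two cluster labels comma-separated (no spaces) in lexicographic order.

step 1: merge (B,V) at d=2, Q=-265; branch lengths B→-39/10, V→59/10; new cluster BV
  updated: d(BV,D)=69/2, d(BV,L)=45/2, d(BV,N)=20, d(BV,R)=18, d(BV,X)=71/2
step 2: merge (BV,N) at d=20, Q=-371/2; branch lengths BV→151/16, N→169/16; new cluster BNV
  updated: d(BNV,D)=109/4, d(BNV,L)=15/4, d(BNV,R)=19, d(BNV,X)=91/4
step 3: merge (D,R) at d=20, Q=-393/4; branch lengths D→281/24, R→199/24; new cluster DR
  updated: d(BNV,DR)=105/8, d(DR,L)=5/2, d(DR,X)=27/2
step 4: merge (BNV,DR) at d=105/8, Q=-85/2; branch lengths BNV→147/16, DR→63/16; new cluster BDNRV
  updated: d(BDNRV,L)=-55/16, d(BDNRV,X)=185/16
step 5: merge (BDNRV,L) at d=-55/16, Q=-97/8; branch lengths BDNRV→33/16, L→-11/2; new cluster BDLNRV
  updated: d(BDLNRV,X)=19/2
step 6: merge (BDLNRV,X) at d=19/2; branch lengths BDLNRV→19/4, X→19/4; new cluster BDLNRVX
final tree: (((((B:-39/10,V:59/10):151/16,N:169/16):147/16,(D:281/24,R:199/24):63/16):33/16,L:-11/2):19/4,X:19/4)
total length: 979/16

BV,N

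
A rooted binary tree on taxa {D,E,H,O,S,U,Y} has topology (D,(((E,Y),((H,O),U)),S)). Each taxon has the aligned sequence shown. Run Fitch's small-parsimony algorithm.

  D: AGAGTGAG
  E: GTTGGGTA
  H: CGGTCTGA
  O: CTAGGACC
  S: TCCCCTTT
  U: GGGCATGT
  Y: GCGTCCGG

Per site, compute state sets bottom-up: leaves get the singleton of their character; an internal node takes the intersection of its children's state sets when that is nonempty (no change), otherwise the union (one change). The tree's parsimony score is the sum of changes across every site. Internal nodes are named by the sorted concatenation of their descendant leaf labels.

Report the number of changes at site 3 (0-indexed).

[col 0] EY: children E:{G}, Y:{G} ∩→ {G}; cost 0
[col 0] HO: children H:{C}, O:{C} ∩→ {C}; cost 0
[col 0] HOU: children HO:{C}, U:{G} ∪→ {C,G}; cost 1
[col 0] EHOUY: children EY:{G}, HOU:{C,G} ∩→ {G}; cost 0
[col 0] EHOSUY: children EHOUY:{G}, S:{T} ∪→ {G,T}; cost 1
[col 0] DEHOSUY: children D:{A}, EHOSUY:{G,T} ∪→ {A,G,T}; cost 1
[col 1] EY: children E:{T}, Y:{C} ∪→ {C,T}; cost 1
[col 1] HO: children H:{G}, O:{T} ∪→ {G,T}; cost 1
[col 1] HOU: children HO:{G,T}, U:{G} ∩→ {G}; cost 0
[col 1] EHOUY: children EY:{C,T}, HOU:{G} ∪→ {C,G,T}; cost 1
[col 1] EHOSUY: children EHOUY:{C,G,T}, S:{C} ∩→ {C}; cost 0
[col 1] DEHOSUY: children D:{G}, EHOSUY:{C} ∪→ {C,G}; cost 1
[col 2] EY: children E:{T}, Y:{G} ∪→ {G,T}; cost 1
[col 2] HO: children H:{G}, O:{A} ∪→ {A,G}; cost 1
[col 2] HOU: children HO:{A,G}, U:{G} ∩→ {G}; cost 0
[col 2] EHOUY: children EY:{G,T}, HOU:{G} ∩→ {G}; cost 0
[col 2] EHOSUY: children EHOUY:{G}, S:{C} ∪→ {C,G}; cost 1
[col 2] DEHOSUY: children D:{A}, EHOSUY:{C,G} ∪→ {A,C,G}; cost 1
[col 3] EY: children E:{G}, Y:{T} ∪→ {G,T}; cost 1
[col 3] HO: children H:{T}, O:{G} ∪→ {G,T}; cost 1
[col 3] HOU: children HO:{G,T}, U:{C} ∪→ {C,G,T}; cost 1
[col 3] EHOUY: children EY:{G,T}, HOU:{C,G,T} ∩→ {G,T}; cost 0
[col 3] EHOSUY: children EHOUY:{G,T}, S:{C} ∪→ {C,G,T}; cost 1
[col 3] DEHOSUY: children D:{G}, EHOSUY:{C,G,T} ∩→ {G}; cost 0
[col 4] EY: children E:{G}, Y:{C} ∪→ {C,G}; cost 1
[col 4] HO: children H:{C}, O:{G} ∪→ {C,G}; cost 1
[col 4] HOU: children HO:{C,G}, U:{A} ∪→ {A,C,G}; cost 1
[col 4] EHOUY: children EY:{C,G}, HOU:{A,C,G} ∩→ {C,G}; cost 0
[col 4] EHOSUY: children EHOUY:{C,G}, S:{C} ∩→ {C}; cost 0
[col 4] DEHOSUY: children D:{T}, EHOSUY:{C} ∪→ {C,T}; cost 1
[col 5] EY: children E:{G}, Y:{C} ∪→ {C,G}; cost 1
[col 5] HO: children H:{T}, O:{A} ∪→ {A,T}; cost 1
[col 5] HOU: children HO:{A,T}, U:{T} ∩→ {T}; cost 0
[col 5] EHOUY: children EY:{C,G}, HOU:{T} ∪→ {C,G,T}; cost 1
[col 5] EHOSUY: children EHOUY:{C,G,T}, S:{T} ∩→ {T}; cost 0
[col 5] DEHOSUY: children D:{G}, EHOSUY:{T} ∪→ {G,T}; cost 1
[col 6] EY: children E:{T}, Y:{G} ∪→ {G,T}; cost 1
[col 6] HO: children H:{G}, O:{C} ∪→ {C,G}; cost 1
[col 6] HOU: children HO:{C,G}, U:{G} ∩→ {G}; cost 0
[col 6] EHOUY: children EY:{G,T}, HOU:{G} ∩→ {G}; cost 0
[col 6] EHOSUY: children EHOUY:{G}, S:{T} ∪→ {G,T}; cost 1
[col 6] DEHOSUY: children D:{A}, EHOSUY:{G,T} ∪→ {A,G,T}; cost 1
[col 7] EY: children E:{A}, Y:{G} ∪→ {A,G}; cost 1
[col 7] HO: children H:{A}, O:{C} ∪→ {A,C}; cost 1
[col 7] HOU: children HO:{A,C}, U:{T} ∪→ {A,C,T}; cost 1
[col 7] EHOUY: children EY:{A,G}, HOU:{A,C,T} ∩→ {A}; cost 0
[col 7] EHOSUY: children EHOUY:{A}, S:{T} ∪→ {A,T}; cost 1
[col 7] DEHOSUY: children D:{G}, EHOSUY:{A,T} ∪→ {A,G,T}; cost 1
per-site changes: [3, 4, 4, 4, 4, 4, 4, 5]; total = 32

4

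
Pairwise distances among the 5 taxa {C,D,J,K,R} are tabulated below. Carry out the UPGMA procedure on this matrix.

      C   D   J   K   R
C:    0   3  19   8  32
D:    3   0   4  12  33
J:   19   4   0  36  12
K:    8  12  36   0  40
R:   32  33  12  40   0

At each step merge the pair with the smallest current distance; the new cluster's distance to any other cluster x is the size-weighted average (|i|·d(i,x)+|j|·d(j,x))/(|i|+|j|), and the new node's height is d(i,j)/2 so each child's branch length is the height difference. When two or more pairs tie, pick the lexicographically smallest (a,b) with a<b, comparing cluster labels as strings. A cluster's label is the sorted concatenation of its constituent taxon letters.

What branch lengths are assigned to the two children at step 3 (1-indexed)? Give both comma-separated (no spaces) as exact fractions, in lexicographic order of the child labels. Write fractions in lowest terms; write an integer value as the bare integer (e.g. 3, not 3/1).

6,6

step 1: merge (C,D) at d=3; branch lengths C→3/2, D→3/2; new cluster CD
  updated: d(CD,J)=23/2, d(CD,K)=10, d(CD,R)=65/2
step 2: merge (CD,K) at d=10; branch lengths CD→7/2, K→5; new cluster CDK
  updated: d(CDK,J)=59/3, d(CDK,R)=35
step 3: merge (J,R) at d=12; branch lengths J→6, R→6; new cluster JR
  updated: d(CDK,JR)=82/3
step 4: merge (CDK,JR) at d=82/3; branch lengths CDK→26/3, JR→23/3; new cluster CDJKR
final tree: (((C:3/2,D:3/2):7/2,K:5):26/3,(J:6,R:6):23/3)
total length: 239/6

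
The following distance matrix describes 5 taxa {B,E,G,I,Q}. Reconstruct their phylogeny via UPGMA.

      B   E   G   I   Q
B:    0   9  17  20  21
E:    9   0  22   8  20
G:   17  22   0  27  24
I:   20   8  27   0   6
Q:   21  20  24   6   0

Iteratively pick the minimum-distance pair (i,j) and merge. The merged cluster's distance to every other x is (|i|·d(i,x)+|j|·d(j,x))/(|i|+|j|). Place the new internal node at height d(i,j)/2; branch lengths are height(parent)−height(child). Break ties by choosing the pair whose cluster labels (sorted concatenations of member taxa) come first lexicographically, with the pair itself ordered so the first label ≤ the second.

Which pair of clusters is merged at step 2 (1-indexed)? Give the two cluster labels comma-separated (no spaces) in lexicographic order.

1. join I+Q (d=6) ⇒ IQ; edges |I|=3, |Q|=3
  updated: d(B,IQ)=41/2, d(E,IQ)=14, d(G,IQ)=51/2
2. join B+E (d=9) ⇒ BE; edges |B|=9/2, |E|=9/2
  updated: d(BE,G)=39/2, d(BE,IQ)=69/4
3. join BE+IQ (d=69/4) ⇒ BEIQ; edges |BE|=33/8, |IQ|=45/8
  updated: d(BEIQ,G)=45/2
4. join BEIQ+G (d=45/2) ⇒ BEGIQ; edges |BEIQ|=21/8, |G|=45/4
final tree: (((B:9/2,E:9/2):33/8,(I:3,Q:3):45/8):21/8,G:45/4)
total length: 309/8

B,E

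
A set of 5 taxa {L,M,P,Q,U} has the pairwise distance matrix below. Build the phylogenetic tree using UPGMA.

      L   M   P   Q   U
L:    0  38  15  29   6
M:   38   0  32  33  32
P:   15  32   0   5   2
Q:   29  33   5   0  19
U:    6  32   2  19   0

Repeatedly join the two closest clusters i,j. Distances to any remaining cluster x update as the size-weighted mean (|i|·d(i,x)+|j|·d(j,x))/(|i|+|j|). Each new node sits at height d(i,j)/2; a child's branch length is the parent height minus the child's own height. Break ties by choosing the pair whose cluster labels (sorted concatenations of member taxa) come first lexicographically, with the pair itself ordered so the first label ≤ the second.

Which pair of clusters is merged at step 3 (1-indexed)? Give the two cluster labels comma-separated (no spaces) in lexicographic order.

step 1: merge (P,U) at d=2; branch lengths P→1, U→1; new cluster PU
  updated: d(L,PU)=21/2, d(M,PU)=32, d(PU,Q)=12
step 2: merge (L,PU) at d=21/2; branch lengths L→21/4, PU→17/4; new cluster LPU
  updated: d(LPU,M)=34, d(LPU,Q)=53/3
step 3: merge (LPU,Q) at d=53/3; branch lengths LPU→43/12, Q→53/6; new cluster LPQU
  updated: d(LPQU,M)=135/4
step 4: merge (LPQU,M) at d=135/4; branch lengths LPQU→193/24, M→135/8; new cluster LMPQU
final tree: (((L:21/4,(P:1,U:1):17/4):43/12,Q:53/6):193/24,M:135/8)
total length: 293/6

LPU,Q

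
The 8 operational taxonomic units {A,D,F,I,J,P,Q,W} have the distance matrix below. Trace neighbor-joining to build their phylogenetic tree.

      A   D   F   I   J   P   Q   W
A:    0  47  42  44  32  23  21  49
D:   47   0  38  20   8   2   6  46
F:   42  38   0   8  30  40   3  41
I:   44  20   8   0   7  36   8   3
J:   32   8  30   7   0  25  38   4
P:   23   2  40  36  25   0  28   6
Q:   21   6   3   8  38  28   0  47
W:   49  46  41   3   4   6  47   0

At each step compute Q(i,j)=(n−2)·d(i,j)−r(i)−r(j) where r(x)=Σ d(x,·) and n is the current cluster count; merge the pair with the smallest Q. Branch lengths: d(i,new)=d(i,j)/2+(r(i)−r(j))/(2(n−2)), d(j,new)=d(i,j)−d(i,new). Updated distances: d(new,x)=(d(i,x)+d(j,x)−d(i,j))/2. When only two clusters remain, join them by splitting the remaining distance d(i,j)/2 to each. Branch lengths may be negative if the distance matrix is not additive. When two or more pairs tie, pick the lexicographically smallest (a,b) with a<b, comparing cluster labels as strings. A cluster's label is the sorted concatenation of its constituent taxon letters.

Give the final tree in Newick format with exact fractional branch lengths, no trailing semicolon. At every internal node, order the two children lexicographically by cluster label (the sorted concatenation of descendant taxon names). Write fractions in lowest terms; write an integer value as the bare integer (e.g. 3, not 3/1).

(((((A:43/2,(F:23/4,Q:-11/4):17/2):35/6,(D:29/10,P:-9/10):107/12):155/16,J:-11/16):75/16,I:-1/16):49/32,W:49/32)

iteration 1: select F,Q (d=3, Q=-335); attach at lengths (23/4, -11/4); label the merged cluster FQ
  updated: d(A,FQ)=30, d(D,FQ)=41/2, d(FQ,I)=13/2, d(FQ,J)=65/2, d(FQ,P)=65/2, d(FQ,W)=85/2
iteration 2: select D,P (d=2, Q=-258); attach at lengths (29/10, -9/10); label the merged cluster DP
  updated: d(A,DP)=34, d(DP,FQ)=51/2, d(DP,I)=27, d(DP,J)=31/2, d(DP,W)=25
iteration 3: select A,FQ (d=30, Q=-206); attach at lengths (43/2, 17/2); label the merged cluster AFQ
  updated: d(AFQ,DP)=59/4, d(AFQ,I)=41/4, d(AFQ,J)=69/4, d(AFQ,W)=123/4
iteration 4: select AFQ,DP (d=59/4, Q=-111); attach at lengths (35/6, 107/12); label the merged cluster ADFPQ
  updated: d(ADFPQ,I)=45/4, d(ADFPQ,J)=9, d(ADFPQ,W)=41/2
iteration 5: select ADFPQ,J (d=9, Q=-171/4); attach at lengths (155/16, -11/16); label the merged cluster ADFJPQ
  updated: d(ADFJPQ,I)=37/8, d(ADFJPQ,W)=31/4
iteration 6: select ADFJPQ,I (d=37/8, Q=-123/8); attach at lengths (75/16, -1/16); label the merged cluster ADFIJPQ
  updated: d(ADFIJPQ,W)=49/16
iteration 7: select ADFIJPQ,W (d=49/16); attach at lengths (49/32, 49/32); label the merged cluster ADFIJPQW
final tree: (((((A:43/2,(F:23/4,Q:-11/4):17/2):35/6,(D:29/10,P:-9/10):107/12):155/16,J:-11/16):75/16,I:-1/16):49/32,W:49/32)
total length: 1063/16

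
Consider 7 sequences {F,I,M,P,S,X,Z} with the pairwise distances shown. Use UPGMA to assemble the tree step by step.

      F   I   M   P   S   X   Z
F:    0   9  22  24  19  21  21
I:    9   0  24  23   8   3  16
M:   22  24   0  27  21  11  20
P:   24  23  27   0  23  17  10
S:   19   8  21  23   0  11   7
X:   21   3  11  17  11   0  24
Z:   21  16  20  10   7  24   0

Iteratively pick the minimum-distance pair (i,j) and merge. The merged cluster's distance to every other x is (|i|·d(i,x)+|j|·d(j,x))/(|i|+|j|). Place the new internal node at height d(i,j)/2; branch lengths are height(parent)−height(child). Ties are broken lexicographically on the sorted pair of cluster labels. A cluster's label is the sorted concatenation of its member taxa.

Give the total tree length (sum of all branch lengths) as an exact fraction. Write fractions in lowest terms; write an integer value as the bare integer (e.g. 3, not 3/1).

step 1: merge (I,X) at d=3; branch lengths I→3/2, X→3/2; new cluster IX
  updated: d(F,IX)=15, d(IX,M)=35/2, d(IX,P)=20, d(IX,S)=19/2, d(IX,Z)=20
step 2: merge (S,Z) at d=7; branch lengths S→7/2, Z→7/2; new cluster SZ
  updated: d(F,SZ)=20, d(IX,SZ)=59/4, d(M,SZ)=41/2, d(P,SZ)=33/2
step 3: merge (IX,SZ) at d=59/4; branch lengths IX→47/8, SZ→31/8; new cluster ISXZ
  updated: d(F,ISXZ)=35/2, d(ISXZ,M)=19, d(ISXZ,P)=73/4
step 4: merge (F,ISXZ) at d=35/2; branch lengths F→35/4, ISXZ→11/8; new cluster FISXZ
  updated: d(FISXZ,M)=98/5, d(FISXZ,P)=97/5
step 5: merge (FISXZ,P) at d=97/5; branch lengths FISXZ→19/20, P→97/10; new cluster FIPSXZ
  updated: d(FIPSXZ,M)=125/6
step 6: merge (FIPSXZ,M) at d=125/6; branch lengths FIPSXZ→43/60, M→125/12; new cluster FIMPSXZ
final tree: (((F:35/4,((I:3/2,X:3/2):47/8,(S:7/2,Z:7/2):31/8):11/8):19/20,P:97/10):43/60,M:125/12)
total length: 6199/120

6199/120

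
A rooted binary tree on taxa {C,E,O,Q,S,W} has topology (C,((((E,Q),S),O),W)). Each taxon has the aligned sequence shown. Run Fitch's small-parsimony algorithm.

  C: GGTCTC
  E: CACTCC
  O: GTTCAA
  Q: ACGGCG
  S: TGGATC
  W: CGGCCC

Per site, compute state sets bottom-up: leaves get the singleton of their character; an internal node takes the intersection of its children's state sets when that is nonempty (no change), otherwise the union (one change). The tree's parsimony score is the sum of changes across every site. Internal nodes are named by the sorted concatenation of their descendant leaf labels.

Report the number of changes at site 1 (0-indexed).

site 0, node EQ: E={C} ∪ Q={A} → {A,C} (+1)
site 0, node EQS: EQ={A,C} ∪ S={T} → {A,C,T} (+1)
site 0, node EOQS: EQS={A,C,T} ∪ O={G} → {A,C,G,T} (+1)
site 0, node EOQSW: EOQS={A,C,G,T} ∩ W={C} → {C} (+0)
site 0, node CEOQSW: C={G} ∪ EOQSW={C} → {C,G} (+1)
site 1, node EQ: E={A} ∪ Q={C} → {A,C} (+1)
site 1, node EQS: EQ={A,C} ∪ S={G} → {A,C,G} (+1)
site 1, node EOQS: EQS={A,C,G} ∪ O={T} → {A,C,G,T} (+1)
site 1, node EOQSW: EOQS={A,C,G,T} ∩ W={G} → {G} (+0)
site 1, node CEOQSW: C={G} ∩ EOQSW={G} → {G} (+0)
site 2, node EQ: E={C} ∪ Q={G} → {C,G} (+1)
site 2, node EQS: EQ={C,G} ∩ S={G} → {G} (+0)
site 2, node EOQS: EQS={G} ∪ O={T} → {G,T} (+1)
site 2, node EOQSW: EOQS={G,T} ∩ W={G} → {G} (+0)
site 2, node CEOQSW: C={T} ∪ EOQSW={G} → {G,T} (+1)
site 3, node EQ: E={T} ∪ Q={G} → {G,T} (+1)
site 3, node EQS: EQ={G,T} ∪ S={A} → {A,G,T} (+1)
site 3, node EOQS: EQS={A,G,T} ∪ O={C} → {A,C,G,T} (+1)
site 3, node EOQSW: EOQS={A,C,G,T} ∩ W={C} → {C} (+0)
site 3, node CEOQSW: C={C} ∩ EOQSW={C} → {C} (+0)
site 4, node EQ: E={C} ∩ Q={C} → {C} (+0)
site 4, node EQS: EQ={C} ∪ S={T} → {C,T} (+1)
site 4, node EOQS: EQS={C,T} ∪ O={A} → {A,C,T} (+1)
site 4, node EOQSW: EOQS={A,C,T} ∩ W={C} → {C} (+0)
site 4, node CEOQSW: C={T} ∪ EOQSW={C} → {C,T} (+1)
site 5, node EQ: E={C} ∪ Q={G} → {C,G} (+1)
site 5, node EQS: EQ={C,G} ∩ S={C} → {C} (+0)
site 5, node EOQS: EQS={C} ∪ O={A} → {A,C} (+1)
site 5, node EOQSW: EOQS={A,C} ∩ W={C} → {C} (+0)
site 5, node CEOQSW: C={C} ∩ EOQSW={C} → {C} (+0)
per-site changes: [4, 3, 3, 3, 3, 2]; total = 18

3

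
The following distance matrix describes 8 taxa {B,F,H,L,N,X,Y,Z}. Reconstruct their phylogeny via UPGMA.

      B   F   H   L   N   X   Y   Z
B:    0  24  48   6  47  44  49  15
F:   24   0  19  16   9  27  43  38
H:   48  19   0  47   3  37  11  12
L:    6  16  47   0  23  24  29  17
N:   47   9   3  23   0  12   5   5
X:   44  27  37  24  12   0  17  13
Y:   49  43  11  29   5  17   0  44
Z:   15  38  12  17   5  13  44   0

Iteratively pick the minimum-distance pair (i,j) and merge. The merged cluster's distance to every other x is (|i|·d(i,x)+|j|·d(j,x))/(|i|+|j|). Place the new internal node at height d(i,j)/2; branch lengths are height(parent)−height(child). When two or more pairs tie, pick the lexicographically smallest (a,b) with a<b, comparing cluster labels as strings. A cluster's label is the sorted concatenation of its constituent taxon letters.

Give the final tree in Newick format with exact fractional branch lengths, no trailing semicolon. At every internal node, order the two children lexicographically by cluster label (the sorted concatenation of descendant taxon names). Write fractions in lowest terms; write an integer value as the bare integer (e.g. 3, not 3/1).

(((B:3,L:3):7,F:10):179/30,(((H:3/2,N:3/2):5/2,Y:4):79/12,(X:13/2,Z:13/2):49/12):323/60)

iteration 1: select H,N (d=3); attach at lengths (3/2, 3/2); label the merged cluster HN
  updated: d(B,HN)=95/2, d(F,HN)=14, d(HN,L)=35, d(HN,X)=49/2, d(HN,Y)=8, d(HN,Z)=17/2
iteration 2: select B,L (d=6); attach at lengths (3, 3); label the merged cluster BL
  updated: d(BL,F)=20, d(BL,HN)=165/4, d(BL,X)=34, d(BL,Y)=39, d(BL,Z)=16
iteration 3: select HN,Y (d=8); attach at lengths (5/2, 4); label the merged cluster HNY
  updated: d(BL,HNY)=81/2, d(F,HNY)=71/3, d(HNY,X)=22, d(HNY,Z)=61/3
iteration 4: select X,Z (d=13); attach at lengths (13/2, 13/2); label the merged cluster XZ
  updated: d(BL,XZ)=25, d(F,XZ)=65/2, d(HNY,XZ)=127/6
iteration 5: select BL,F (d=20); attach at lengths (7, 10); label the merged cluster BFL
  updated: d(BFL,HNY)=314/9, d(BFL,XZ)=55/2
iteration 6: select HNY,XZ (d=127/6); attach at lengths (79/12, 49/12); label the merged cluster HNXYZ
  updated: d(BFL,HNXYZ)=479/15
iteration 7: select BFL,HNXYZ (d=479/15); attach at lengths (179/30, 323/60); label the merged cluster BFHLNXYZ
final tree: (((B:3,L:3):7,F:10):179/30,(((H:3/2,N:3/2):5/2,Y:4):79/12,(X:13/2,Z:13/2):49/12):323/60)
total length: 4051/60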